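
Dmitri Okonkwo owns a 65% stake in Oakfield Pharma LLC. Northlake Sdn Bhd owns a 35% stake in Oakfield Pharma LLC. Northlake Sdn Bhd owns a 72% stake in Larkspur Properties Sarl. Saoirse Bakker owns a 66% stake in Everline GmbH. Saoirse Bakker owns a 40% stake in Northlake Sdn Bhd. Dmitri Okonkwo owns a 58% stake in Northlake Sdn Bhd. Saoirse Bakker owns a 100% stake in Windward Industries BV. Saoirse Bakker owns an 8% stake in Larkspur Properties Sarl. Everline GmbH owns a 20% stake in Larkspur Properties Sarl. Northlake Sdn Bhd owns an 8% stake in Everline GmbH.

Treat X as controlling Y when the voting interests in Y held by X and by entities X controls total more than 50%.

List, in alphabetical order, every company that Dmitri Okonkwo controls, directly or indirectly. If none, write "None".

Larkspur Properties Sarl, Northlake Sdn Bhd, Oakfield Pharma LLC

Dmitri holds 58% of Northlake, so Dmitri controls Northlake.
Northlake and Dmitri together hold 35% + 65% = 100% of Oakfield, so Dmitri controls Oakfield.
Northlake holds 72% of Larkspur, so Dmitri controls Larkspur.
No other company's threshold is met.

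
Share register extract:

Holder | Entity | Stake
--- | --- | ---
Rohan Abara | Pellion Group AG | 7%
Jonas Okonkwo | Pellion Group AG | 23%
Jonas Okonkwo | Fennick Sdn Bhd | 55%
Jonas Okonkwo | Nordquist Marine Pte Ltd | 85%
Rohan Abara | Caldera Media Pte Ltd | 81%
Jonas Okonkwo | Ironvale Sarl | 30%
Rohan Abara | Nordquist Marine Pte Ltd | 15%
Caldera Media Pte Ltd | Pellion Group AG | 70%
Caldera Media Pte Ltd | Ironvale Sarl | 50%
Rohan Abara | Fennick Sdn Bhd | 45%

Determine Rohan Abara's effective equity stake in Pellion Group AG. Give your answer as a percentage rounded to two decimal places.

Rohan reaches Pellion along 2 paths.
Via Caldera: 81% × 70% = 56.7%.
Direct stake: 7% = 7%.
Total: 56.7% + 7% = 63.7%.
Rounded: 63.70%.

63.70%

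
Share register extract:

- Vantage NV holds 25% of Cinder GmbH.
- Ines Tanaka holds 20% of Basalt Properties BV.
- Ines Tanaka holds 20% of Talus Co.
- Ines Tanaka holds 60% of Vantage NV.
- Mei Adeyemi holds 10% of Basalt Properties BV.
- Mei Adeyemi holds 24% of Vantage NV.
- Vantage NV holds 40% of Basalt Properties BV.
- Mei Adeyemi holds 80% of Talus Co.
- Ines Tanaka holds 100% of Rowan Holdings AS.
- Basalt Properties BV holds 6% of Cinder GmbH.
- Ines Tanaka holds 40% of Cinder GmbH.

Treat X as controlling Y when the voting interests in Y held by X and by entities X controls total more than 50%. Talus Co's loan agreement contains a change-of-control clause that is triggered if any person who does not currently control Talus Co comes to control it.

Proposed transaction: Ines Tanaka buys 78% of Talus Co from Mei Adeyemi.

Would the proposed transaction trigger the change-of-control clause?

Yes

The purchase adds only to Ines's holdings (Mei's stake shrinks), so Ines is the only person who could newly come to control Talus.
Ines holds 60% of Vantage, so Ines controls Vantage.
Ines and Vantage together hold 20% + 40% = 60% of Basalt, so Ines controls Basalt.
Ines holds 100% of Rowan, so Ines controls Rowan.
Ines and Vantage and Basalt together hold 40% + 25% + 6% = 71% of Cinder, so Ines controls Cinder.
In Talus, Ines's side holds only 20%, not > 50%.
So before the transaction, Ines does not control Talus.
After the purchase, Ines's direct stake in Talus rises to 20% + 78% = 98%, and Mei's stake falls to 2%.
Ines holds 98% of Talus, so Ines controls Talus.
Ines did not control Talus before and does after, so the clause is triggered.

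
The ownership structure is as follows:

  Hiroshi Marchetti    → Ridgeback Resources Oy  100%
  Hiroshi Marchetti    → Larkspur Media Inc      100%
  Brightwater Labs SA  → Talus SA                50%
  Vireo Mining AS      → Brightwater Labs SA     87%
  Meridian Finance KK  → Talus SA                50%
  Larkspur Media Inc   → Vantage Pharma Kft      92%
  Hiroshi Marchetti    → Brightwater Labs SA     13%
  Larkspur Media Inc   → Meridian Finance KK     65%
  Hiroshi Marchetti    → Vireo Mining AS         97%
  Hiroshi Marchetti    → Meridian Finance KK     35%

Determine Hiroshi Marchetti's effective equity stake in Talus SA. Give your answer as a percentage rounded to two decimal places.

98.70%

Hiroshi reaches Talus along 4 paths.
Via Meridian: 35% × 50% = 17.5%.
Via Larkspur → Meridian: 100% × 65% × 50% = 32.5%.
Via Vireo → Brightwater: 97% × 87% × 50% = 42.195%.
Via Brightwater: 13% × 50% = 6.5%.
Total: 17.5% + 32.5% + 42.195% + 6.5% = 98.695%.
Rounded: 98.70%.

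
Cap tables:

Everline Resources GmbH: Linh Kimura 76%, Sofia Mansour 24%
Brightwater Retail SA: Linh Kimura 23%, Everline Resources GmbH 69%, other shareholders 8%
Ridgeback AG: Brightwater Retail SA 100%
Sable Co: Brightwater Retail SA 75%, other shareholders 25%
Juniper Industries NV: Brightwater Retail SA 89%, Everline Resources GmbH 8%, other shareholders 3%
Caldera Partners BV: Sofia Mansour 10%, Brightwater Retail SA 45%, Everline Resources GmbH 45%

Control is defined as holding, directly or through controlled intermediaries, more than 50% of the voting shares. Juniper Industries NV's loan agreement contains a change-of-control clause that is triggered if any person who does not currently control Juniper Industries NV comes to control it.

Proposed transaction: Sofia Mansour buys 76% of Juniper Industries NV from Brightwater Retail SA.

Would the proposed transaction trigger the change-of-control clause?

Yes

The purchase adds only to Sofia's holdings (Brightwater's stake shrinks), so Sofia is the only person who could newly come to control Juniper.
Sofia's largest direct stake is 24% in Everline, which does not meet the threshold, so Sofia controls no company.
Neither Sofia nor any entity Sofia controls holds any voting interest in Juniper.
So before the transaction, Sofia does not control Juniper.
After the purchase, Sofia holds 76% of Juniper directly, and Brightwater's stake falls to 13%.
Sofia holds 76% of Juniper, so Sofia controls Juniper.
Sofia did not control Juniper before and does after, so the clause is triggered.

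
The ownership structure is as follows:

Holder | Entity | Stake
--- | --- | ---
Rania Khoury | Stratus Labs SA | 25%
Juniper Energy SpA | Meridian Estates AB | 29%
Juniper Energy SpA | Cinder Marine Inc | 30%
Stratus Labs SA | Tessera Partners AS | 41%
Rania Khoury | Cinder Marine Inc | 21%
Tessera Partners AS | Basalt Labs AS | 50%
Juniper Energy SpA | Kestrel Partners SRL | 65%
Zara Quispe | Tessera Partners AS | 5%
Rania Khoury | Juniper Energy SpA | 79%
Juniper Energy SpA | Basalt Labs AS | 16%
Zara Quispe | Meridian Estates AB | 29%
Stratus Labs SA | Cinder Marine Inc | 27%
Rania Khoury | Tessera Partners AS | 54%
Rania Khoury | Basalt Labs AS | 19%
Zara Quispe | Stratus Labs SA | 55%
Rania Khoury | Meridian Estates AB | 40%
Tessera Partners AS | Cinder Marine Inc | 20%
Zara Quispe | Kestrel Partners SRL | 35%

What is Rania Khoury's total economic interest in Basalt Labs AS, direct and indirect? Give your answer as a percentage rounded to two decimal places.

63.77%

Rania reaches Basalt along 4 paths.
Via Juniper: 79% × 16% = 12.64%.
Via Stratus → Tessera: 25% × 41% × 50% = 5.125%.
Via Tessera: 54% × 50% = 27%.
Direct stake: 19% = 19%.
Total: 12.64% + 5.125% + 27% + 19% = 63.765%.
Rounded: 63.77%.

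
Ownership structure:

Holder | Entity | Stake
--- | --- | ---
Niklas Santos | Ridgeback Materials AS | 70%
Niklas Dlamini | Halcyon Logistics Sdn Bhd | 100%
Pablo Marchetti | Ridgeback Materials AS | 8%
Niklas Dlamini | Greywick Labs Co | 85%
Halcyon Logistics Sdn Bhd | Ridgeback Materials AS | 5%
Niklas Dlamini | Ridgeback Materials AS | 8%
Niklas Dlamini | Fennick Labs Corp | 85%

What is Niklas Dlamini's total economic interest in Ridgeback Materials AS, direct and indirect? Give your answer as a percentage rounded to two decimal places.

Niklas Dlamini reaches Ridgeback along 2 paths.
Direct stake: 8% = 8%.
Via Halcyon: 100% × 5% = 5%.
Total: 8% + 5% = 13%.
Rounded: 13.00%.

13.00%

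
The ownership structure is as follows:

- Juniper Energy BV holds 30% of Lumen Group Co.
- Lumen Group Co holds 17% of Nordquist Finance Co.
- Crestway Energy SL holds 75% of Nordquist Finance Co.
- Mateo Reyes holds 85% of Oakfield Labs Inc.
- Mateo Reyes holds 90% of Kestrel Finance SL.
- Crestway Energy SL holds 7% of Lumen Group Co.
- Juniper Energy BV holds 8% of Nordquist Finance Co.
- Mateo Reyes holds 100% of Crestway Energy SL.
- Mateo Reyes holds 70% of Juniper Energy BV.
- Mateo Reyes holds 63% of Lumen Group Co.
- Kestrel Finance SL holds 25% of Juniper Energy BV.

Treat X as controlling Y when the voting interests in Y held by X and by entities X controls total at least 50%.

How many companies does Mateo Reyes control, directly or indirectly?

Mateo holds 90% of Kestrel, so Mateo controls Kestrel.
Mateo holds 100% of Crestway, so Mateo controls Crestway.
Mateo holds 85% of Oakfield, so Mateo controls Oakfield.
Kestrel and Mateo together hold 25% + 70% = 95% of Juniper, so Mateo controls Juniper.
Crestway and Juniper and Mateo together hold 7% + 30% + 63% = 100% of Lumen, so Mateo controls Lumen.
Juniper and Crestway and Lumen together hold 8% + 75% + 17% = 100% of Nordquist, so Mateo controls Nordquist.
Mateo controls 6 companies.

6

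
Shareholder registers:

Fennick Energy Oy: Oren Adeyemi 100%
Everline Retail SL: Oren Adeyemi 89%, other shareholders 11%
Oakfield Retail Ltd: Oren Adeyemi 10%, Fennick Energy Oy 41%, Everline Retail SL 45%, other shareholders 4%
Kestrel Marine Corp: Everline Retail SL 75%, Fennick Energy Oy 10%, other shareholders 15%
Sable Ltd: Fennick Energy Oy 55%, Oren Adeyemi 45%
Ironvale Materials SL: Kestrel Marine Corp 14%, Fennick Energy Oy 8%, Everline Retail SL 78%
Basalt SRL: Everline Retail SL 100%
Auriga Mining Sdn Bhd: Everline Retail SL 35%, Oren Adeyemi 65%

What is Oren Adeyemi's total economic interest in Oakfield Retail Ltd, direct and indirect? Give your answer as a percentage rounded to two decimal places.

91.05%

Oren reaches Oakfield along 3 paths.
Direct stake: 10% = 10%.
Via Fennick: 100% × 41% = 41%.
Via Everline: 89% × 45% = 40.05%.
Total: 10% + 41% + 40.05% = 91.05%.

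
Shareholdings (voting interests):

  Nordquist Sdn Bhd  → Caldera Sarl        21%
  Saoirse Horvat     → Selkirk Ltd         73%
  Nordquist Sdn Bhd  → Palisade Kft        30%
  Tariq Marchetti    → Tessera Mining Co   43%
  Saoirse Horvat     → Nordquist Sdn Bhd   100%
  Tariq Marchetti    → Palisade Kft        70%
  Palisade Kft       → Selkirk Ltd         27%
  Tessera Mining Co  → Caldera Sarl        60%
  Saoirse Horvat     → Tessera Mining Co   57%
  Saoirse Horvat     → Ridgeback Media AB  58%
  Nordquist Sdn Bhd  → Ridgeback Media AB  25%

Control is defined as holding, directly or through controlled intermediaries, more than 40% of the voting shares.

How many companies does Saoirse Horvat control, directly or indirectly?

Saoirse holds 57% of Tessera, so Saoirse controls Tessera.
Saoirse holds 100% of Nordquist, so Saoirse controls Nordquist.
Tessera and Nordquist together hold 60% + 21% = 81% of Caldera, so Saoirse controls Caldera.
Nordquist and Saoirse together hold 25% + 58% = 83% of Ridgeback, so Saoirse controls Ridgeback.
Saoirse holds 73% of Selkirk, so Saoirse controls Selkirk.
No other company's threshold is met.
Saoirse controls 5 companies.

5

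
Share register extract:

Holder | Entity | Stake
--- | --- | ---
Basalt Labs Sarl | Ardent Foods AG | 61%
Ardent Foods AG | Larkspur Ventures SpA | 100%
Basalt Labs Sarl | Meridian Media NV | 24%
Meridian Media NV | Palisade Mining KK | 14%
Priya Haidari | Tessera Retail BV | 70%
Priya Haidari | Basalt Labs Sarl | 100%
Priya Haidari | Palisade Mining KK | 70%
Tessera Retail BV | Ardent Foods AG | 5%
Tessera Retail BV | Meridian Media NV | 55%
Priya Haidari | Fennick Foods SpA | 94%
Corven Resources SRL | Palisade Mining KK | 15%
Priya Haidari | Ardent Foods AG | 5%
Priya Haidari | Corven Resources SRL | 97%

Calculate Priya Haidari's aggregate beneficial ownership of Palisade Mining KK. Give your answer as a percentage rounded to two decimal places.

93.30%

Priya reaches Palisade along 4 paths.
Via Basalt → Meridian: 100% × 24% × 14% = 3.36%.
Via Tessera → Meridian: 70% × 55% × 14% = 5.39%.
Direct stake: 70% = 70%.
Via Corven: 97% × 15% = 14.55%.
Total: 3.36% + 5.39% + 70% + 14.55% = 93.3%.
Rounded: 93.30%.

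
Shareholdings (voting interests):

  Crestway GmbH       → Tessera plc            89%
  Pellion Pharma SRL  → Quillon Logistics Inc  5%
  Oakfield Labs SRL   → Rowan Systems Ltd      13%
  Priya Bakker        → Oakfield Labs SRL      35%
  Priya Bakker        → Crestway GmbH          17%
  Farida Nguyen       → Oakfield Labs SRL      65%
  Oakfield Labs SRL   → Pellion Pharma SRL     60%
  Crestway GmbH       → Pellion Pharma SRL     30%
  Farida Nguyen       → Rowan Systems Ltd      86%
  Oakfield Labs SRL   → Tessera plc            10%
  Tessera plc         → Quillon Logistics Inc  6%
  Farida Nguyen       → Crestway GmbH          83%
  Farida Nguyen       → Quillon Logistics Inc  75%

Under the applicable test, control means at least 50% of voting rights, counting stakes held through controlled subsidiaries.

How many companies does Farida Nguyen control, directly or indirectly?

Farida holds 65% of Oakfield, so Farida controls Oakfield.
Farida holds 83% of Crestway, so Farida controls Crestway.
Farida and Oakfield together hold 86% + 13% = 99% of Rowan, so Farida controls Rowan.
Crestway and Oakfield together hold 89% + 10% = 99% of Tessera, so Farida controls Tessera.
Crestway and Oakfield together hold 30% + 60% = 90% of Pellion, so Farida controls Pellion.
Tessera and Pellion and Farida together hold 6% + 5% + 75% = 86% of Quillon, so Farida controls Quillon.
Farida controls 6 companies.

6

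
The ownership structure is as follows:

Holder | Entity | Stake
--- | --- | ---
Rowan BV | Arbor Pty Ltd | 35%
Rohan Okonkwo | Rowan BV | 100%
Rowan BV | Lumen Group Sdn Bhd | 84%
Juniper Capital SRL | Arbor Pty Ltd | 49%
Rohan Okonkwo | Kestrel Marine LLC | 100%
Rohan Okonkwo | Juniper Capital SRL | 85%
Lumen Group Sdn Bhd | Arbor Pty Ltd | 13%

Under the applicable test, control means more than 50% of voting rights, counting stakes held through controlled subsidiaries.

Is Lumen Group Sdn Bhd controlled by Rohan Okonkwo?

Yes

Rohan holds 100% of Rowan, so Rohan controls Rowan.
Rowan holds 84% of Lumen, so Rohan controls Lumen.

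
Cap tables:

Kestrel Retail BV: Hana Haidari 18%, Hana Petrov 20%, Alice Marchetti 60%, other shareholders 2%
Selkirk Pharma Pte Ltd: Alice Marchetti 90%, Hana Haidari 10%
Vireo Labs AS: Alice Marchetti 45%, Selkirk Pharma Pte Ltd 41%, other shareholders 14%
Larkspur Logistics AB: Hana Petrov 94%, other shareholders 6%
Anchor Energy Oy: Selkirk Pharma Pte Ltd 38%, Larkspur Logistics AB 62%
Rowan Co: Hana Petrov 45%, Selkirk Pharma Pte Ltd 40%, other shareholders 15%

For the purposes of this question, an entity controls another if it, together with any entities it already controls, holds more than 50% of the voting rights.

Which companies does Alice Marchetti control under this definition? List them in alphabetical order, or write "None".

Kestrel Retail BV, Selkirk Pharma Pte Ltd, Vireo Labs AS

Alice holds 60% of Kestrel, so Alice controls Kestrel.
Alice holds 90% of Selkirk, so Alice controls Selkirk.
Alice and Selkirk together hold 45% + 41% = 86% of Vireo, so Alice controls Vireo.
No other company's threshold is met.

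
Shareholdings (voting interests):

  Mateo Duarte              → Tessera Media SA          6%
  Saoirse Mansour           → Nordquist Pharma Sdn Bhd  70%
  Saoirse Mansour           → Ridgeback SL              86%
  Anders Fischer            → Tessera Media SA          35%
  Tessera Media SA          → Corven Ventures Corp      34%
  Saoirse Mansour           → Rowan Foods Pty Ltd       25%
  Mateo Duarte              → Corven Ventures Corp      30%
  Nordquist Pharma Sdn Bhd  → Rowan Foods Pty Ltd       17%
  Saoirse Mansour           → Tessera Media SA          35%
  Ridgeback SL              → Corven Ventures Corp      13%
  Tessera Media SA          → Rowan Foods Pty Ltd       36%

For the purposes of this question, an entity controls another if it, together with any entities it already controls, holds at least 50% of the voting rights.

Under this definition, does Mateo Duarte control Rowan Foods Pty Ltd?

No

Mateo's largest direct stake is 30% in Corven, which does not meet the threshold, so Mateo controls no company.
Neither Mateo nor any entity Mateo controls holds any voting interest in Rowan.
So Mateo does not control Rowan.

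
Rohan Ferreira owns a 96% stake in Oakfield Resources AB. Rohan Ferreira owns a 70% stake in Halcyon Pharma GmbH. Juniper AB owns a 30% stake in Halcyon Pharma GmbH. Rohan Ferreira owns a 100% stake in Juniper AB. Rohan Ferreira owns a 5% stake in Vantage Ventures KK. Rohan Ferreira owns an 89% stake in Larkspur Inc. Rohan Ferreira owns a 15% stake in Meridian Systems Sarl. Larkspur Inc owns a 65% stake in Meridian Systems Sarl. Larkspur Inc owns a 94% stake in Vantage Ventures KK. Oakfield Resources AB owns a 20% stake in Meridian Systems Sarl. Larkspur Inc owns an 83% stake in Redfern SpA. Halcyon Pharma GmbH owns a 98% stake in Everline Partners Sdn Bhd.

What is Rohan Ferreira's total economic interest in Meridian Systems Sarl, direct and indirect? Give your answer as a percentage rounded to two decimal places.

Rohan reaches Meridian along 3 paths.
Via Larkspur: 89% × 65% = 57.85%.
Via Oakfield: 96% × 20% = 19.2%.
Direct stake: 15% = 15%.
Total: 57.85% + 19.2% + 15% = 92.05%.

92.05%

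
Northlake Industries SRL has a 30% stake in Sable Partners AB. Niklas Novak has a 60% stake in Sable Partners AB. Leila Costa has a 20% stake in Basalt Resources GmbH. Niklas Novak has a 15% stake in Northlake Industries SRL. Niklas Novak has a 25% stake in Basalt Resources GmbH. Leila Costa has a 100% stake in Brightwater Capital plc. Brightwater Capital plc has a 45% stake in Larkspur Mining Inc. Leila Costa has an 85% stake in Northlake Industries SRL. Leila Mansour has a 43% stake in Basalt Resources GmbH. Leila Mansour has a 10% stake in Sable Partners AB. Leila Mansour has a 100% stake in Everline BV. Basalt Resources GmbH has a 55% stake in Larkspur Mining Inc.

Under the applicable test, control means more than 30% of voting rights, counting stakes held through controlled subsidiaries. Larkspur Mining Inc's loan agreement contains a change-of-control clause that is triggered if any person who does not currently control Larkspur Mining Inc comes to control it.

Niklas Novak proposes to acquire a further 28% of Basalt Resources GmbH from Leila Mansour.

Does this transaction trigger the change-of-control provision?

The purchase adds only to Niklas's holdings (Leila Mansour's stake shrinks), so Niklas is the only person who could newly come to control Larkspur.
Niklas holds 60% of Sable, so Niklas controls Sable.
Neither Niklas nor any entity Niklas controls holds any voting interest in Larkspur.
So before the transaction, Niklas does not control Larkspur.
After the purchase, Niklas's direct stake in Basalt rises to 25% + 28% = 53%, and Leila Mansour's stake falls to 15%.
Niklas holds 53% of Basalt, so Niklas controls Basalt.
Basalt holds 55% of Larkspur, so Niklas controls Larkspur.
Niklas did not control Larkspur before and does after, so the clause is triggered.

Yes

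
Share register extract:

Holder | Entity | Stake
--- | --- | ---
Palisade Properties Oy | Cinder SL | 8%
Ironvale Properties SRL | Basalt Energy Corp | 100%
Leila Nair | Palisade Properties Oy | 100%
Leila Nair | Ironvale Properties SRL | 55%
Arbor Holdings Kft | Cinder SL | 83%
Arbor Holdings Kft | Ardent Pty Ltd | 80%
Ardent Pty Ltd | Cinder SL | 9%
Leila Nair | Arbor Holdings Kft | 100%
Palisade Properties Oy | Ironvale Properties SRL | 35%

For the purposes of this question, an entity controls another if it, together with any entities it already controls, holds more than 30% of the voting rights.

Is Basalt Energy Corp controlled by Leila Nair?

Yes

Leila holds 100% of Palisade, so Leila controls Palisade.
Leila and Palisade together hold 55% + 35% = 90% of Ironvale, so Leila controls Ironvale.
Ironvale holds 100% of Basalt, so Leila controls Basalt.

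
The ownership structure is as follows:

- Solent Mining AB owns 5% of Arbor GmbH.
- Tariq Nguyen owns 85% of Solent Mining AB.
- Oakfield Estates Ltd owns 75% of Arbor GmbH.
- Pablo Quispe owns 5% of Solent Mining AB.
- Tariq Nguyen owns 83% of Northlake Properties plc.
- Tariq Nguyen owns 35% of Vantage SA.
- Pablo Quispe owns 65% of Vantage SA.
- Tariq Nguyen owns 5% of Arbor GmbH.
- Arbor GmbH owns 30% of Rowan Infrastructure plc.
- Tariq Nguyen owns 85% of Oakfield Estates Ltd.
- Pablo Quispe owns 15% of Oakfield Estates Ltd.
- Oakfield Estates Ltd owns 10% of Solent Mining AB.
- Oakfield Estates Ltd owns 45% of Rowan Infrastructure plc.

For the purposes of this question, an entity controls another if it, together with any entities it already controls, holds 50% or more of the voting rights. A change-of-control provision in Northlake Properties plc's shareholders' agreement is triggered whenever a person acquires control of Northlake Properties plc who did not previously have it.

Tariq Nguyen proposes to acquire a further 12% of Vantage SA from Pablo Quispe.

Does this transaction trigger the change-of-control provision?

No

The purchase adds only to Tariq's holdings (Pablo's stake shrinks), so Tariq is the only person who could newly come to control Northlake.
Tariq holds 83% of Northlake, so Tariq controls Northlake.
So Tariq already controls Northlake before the transaction.
After the purchase, Tariq's direct stake in Vantage rises to 35% + 12% = 47%, and Pablo's stake falls to 53%.
Tariq controlled Northlake already, so this is not a new person acquiring control; every other person's position is unchanged or reduced.
No new person acquires control, so the clause is not triggered.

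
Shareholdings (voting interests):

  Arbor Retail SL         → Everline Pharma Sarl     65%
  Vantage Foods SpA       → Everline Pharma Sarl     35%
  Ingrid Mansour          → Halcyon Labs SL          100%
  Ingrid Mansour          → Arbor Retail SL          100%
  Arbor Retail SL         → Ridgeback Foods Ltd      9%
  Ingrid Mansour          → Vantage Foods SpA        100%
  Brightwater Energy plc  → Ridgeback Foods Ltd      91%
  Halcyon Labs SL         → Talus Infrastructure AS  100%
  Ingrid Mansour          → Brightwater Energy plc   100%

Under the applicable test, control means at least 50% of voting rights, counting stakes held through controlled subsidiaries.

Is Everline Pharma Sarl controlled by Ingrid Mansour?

Yes

Ingrid holds 100% of Arbor, so Ingrid controls Arbor.
Ingrid holds 100% of Vantage, so Ingrid controls Vantage.
Vantage and Arbor together hold 35% + 65% = 100% of Everline, so Ingrid controls Everline.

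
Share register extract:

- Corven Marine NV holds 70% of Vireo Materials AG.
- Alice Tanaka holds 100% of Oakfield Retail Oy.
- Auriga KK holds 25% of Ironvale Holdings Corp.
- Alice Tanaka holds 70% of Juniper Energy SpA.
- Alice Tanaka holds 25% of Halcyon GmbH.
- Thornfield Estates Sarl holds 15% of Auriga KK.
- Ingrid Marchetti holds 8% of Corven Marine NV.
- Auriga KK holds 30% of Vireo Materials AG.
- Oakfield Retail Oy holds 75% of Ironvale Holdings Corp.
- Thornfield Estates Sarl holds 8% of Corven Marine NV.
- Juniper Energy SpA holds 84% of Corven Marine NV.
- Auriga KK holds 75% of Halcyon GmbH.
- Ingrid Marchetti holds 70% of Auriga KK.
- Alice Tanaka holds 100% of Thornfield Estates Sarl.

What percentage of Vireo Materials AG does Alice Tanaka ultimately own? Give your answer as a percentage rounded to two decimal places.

Alice reaches Vireo along 3 paths.
Via Thornfield → Auriga: 100% × 15% × 30% = 4.5%.
Via Juniper → Corven: 70% × 84% × 70% = 41.16%.
Via Thornfield → Corven: 100% × 8% × 70% = 5.6%.
Total: 4.5% + 41.16% + 5.6% = 51.26%.

51.26%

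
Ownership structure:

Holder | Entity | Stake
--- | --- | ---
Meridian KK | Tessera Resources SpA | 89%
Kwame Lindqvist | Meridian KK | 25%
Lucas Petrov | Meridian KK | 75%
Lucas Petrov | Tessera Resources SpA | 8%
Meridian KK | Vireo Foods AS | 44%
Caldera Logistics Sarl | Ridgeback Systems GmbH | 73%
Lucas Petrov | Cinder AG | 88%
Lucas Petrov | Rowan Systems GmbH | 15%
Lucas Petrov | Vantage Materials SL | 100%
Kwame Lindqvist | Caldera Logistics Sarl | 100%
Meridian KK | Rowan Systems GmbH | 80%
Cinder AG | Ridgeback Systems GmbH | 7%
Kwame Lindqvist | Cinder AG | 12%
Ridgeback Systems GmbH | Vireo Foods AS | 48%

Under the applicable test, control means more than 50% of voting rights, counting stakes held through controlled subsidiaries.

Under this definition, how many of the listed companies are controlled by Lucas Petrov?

Lucas holds 75% of Meridian, so Lucas controls Meridian.
Lucas holds 100% of Vantage, so Lucas controls Vantage.
Lucas holds 88% of Cinder, so Lucas controls Cinder.
Meridian and Lucas together hold 89% + 8% = 97% of Tessera, so Lucas controls Tessera.
Lucas and Meridian together hold 15% + 80% = 95% of Rowan, so Lucas controls Rowan.
No other company's threshold is met.
Lucas controls 5 companies.

5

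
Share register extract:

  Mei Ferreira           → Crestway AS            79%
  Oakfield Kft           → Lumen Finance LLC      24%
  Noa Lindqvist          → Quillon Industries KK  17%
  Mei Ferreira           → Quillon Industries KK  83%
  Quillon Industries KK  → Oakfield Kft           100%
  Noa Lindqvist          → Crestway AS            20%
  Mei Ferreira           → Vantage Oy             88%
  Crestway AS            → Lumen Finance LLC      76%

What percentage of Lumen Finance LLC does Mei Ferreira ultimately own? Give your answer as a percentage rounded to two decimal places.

Mei reaches Lumen along 2 paths.
Via Crestway: 79% × 76% = 60.04%.
Via Quillon → Oakfield: 83% × 100% × 24% = 19.92%.
Total: 60.04% + 19.92% = 79.96%.

79.96%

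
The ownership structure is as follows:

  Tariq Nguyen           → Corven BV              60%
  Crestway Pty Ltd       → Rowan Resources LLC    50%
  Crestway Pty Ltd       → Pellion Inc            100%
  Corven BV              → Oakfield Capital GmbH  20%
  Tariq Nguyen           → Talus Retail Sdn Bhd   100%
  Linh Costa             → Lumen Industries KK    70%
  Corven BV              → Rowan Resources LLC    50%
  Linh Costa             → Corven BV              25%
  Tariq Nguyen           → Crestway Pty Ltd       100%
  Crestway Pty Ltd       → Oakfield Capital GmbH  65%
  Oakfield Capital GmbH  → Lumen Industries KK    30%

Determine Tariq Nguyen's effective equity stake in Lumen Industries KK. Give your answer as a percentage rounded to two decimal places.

23.10%

Tariq reaches Lumen along 2 paths.
Via Crestway → Oakfield: 100% × 65% × 30% = 19.5%.
Via Corven → Oakfield: 60% × 20% × 30% = 3.6%.
Total: 19.5% + 3.6% = 23.1%.
Rounded: 23.10%.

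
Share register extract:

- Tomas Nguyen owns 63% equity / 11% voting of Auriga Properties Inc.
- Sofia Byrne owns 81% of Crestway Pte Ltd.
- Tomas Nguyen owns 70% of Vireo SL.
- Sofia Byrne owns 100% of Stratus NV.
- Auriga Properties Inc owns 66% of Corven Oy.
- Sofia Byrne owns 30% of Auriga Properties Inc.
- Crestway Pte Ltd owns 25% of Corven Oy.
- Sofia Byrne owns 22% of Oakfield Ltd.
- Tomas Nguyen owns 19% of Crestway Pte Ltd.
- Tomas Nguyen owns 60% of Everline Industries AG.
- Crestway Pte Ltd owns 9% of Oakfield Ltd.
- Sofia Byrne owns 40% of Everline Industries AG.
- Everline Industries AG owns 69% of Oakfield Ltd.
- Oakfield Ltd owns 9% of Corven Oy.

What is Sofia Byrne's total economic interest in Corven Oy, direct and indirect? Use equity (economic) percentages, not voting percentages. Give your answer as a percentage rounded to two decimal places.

45.17%

Sofia reaches Corven along 5 paths.
Via Auriga: 30% × 66% = 19.8%.
Via Crestway: 81% × 25% = 20.25%.
Via Oakfield: 22% × 9% = 1.98%.
Via Everline → Oakfield: 40% × 69% × 9% = 2.484%.
Via Crestway → Oakfield: 81% × 9% × 9% = 0.6561%.
Total: 19.8% + 20.25% + 1.98% + 2.484% + 0.6561% = 45.1701%.
Rounded: 45.17%.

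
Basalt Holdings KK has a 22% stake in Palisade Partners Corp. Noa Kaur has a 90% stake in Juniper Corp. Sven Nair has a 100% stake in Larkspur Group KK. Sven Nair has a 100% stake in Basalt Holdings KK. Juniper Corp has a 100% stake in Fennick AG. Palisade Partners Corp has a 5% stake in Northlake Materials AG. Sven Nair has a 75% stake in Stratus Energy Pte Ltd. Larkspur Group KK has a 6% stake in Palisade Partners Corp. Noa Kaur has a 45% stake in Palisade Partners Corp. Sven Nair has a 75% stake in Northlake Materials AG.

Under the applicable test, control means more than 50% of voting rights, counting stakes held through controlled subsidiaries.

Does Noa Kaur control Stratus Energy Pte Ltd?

Noa holds 90% of Juniper, so Noa controls Juniper.
Juniper holds 100% of Fennick, so Noa controls Fennick.
Neither Noa nor any entity Noa controls holds any voting interest in Stratus.
So Noa does not control Stratus.

No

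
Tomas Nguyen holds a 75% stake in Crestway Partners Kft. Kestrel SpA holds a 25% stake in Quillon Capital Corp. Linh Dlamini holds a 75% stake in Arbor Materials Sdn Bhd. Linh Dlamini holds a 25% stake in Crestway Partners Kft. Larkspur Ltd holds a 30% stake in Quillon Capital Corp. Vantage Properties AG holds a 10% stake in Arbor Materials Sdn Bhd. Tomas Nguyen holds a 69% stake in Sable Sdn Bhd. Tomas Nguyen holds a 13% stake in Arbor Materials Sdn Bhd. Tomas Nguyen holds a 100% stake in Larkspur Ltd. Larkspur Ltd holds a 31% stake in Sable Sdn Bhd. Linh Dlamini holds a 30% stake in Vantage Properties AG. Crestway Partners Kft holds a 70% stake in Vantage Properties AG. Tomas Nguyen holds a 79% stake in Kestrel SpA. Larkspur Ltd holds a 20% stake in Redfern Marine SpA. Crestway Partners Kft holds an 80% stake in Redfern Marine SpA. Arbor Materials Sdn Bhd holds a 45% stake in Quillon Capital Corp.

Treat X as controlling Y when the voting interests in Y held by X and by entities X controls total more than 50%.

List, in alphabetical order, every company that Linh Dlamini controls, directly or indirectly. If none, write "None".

Linh holds 75% of Arbor, so Linh controls Arbor.
No other company's threshold is met.

Arbor Materials Sdn Bhd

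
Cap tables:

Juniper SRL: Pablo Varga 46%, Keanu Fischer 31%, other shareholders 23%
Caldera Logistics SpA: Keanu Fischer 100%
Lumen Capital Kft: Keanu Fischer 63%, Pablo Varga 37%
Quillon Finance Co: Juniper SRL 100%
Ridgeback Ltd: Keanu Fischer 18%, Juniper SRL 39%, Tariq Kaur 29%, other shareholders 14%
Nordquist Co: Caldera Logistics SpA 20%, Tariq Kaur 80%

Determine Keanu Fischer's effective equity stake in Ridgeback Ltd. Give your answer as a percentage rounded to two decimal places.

Keanu reaches Ridgeback along 2 paths.
Direct stake: 18% = 18%.
Via Juniper: 31% × 39% = 12.09%.
Total: 18% + 12.09% = 30.09%.

30.09%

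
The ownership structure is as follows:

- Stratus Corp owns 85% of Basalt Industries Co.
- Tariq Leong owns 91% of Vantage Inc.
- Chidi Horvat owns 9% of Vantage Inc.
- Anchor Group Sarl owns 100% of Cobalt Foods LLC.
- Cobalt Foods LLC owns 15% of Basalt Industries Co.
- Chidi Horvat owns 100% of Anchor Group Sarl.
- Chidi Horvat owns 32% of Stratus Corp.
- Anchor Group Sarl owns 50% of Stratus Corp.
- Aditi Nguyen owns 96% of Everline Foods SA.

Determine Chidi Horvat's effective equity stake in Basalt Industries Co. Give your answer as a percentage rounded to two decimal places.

Chidi reaches Basalt along 3 paths.
Via Anchor → Stratus: 100% × 50% × 85% = 42.5%.
Via Stratus: 32% × 85% = 27.2%.
Via Anchor → Cobalt: 100% × 100% × 15% = 15%.
Total: 42.5% + 27.2% + 15% = 84.7%.
Rounded: 84.70%.

84.70%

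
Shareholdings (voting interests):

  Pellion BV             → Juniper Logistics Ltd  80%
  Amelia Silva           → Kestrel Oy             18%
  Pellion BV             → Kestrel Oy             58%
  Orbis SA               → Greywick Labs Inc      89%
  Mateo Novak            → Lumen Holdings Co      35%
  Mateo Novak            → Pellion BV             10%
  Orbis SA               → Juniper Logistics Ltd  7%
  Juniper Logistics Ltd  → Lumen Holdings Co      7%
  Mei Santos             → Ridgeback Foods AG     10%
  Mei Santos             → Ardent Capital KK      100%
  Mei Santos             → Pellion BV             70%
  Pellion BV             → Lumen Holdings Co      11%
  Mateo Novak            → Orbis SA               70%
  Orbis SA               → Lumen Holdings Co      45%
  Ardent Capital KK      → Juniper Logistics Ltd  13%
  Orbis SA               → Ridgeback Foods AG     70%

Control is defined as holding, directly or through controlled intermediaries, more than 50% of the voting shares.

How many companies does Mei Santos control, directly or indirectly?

Mei holds 100% of Ardent, so Mei controls Ardent.
Mei holds 70% of Pellion, so Mei controls Pellion.
Pellion and Ardent together hold 80% + 13% = 93% of Juniper, so Mei controls Juniper.
Pellion holds 58% of Kestrel, so Mei controls Kestrel.
No other company's threshold is met.
Mei controls 4 companies.

4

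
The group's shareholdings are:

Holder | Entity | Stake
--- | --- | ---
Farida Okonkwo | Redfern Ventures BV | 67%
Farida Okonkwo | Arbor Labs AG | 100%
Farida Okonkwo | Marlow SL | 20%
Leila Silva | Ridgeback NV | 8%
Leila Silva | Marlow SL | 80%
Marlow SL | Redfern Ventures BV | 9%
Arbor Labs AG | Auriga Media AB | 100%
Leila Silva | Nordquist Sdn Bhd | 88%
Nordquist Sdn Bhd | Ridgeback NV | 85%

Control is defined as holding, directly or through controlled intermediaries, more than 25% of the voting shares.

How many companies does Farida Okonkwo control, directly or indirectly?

Farida holds 67% of Redfern, so Farida controls Redfern.
Farida holds 100% of Arbor, so Farida controls Arbor.
Arbor holds 100% of Auriga, so Farida controls Auriga.
No other company's threshold is met.
Farida controls 3 companies.

3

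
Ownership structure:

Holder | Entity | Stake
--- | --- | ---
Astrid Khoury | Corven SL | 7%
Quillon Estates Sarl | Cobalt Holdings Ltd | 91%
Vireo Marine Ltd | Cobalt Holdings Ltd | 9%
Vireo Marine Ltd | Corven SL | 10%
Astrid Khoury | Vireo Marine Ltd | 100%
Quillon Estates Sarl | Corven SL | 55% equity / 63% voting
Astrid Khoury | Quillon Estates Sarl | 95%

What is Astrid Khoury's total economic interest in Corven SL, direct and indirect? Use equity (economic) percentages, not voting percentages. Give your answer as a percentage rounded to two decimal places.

69.25%

Astrid reaches Corven along 3 paths.
Via Vireo: 100% × 10% = 10%.
Via Quillon: 95% × 55% = 52.25%.
Direct stake: 7% = 7%.
Total: 10% + 52.25% + 7% = 69.25%.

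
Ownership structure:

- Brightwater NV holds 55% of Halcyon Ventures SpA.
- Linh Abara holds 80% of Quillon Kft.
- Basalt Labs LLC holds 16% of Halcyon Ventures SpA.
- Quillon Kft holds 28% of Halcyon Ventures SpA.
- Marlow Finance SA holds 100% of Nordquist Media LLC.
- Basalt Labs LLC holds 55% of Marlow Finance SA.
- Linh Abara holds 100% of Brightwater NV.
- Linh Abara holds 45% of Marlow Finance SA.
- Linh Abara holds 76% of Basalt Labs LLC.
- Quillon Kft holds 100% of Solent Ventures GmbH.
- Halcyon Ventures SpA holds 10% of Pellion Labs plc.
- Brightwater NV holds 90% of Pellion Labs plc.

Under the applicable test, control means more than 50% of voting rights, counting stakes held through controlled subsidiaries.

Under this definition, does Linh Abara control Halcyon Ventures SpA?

Yes

Linh holds 100% of Brightwater, so Linh controls Brightwater.
Linh holds 76% of Basalt, so Linh controls Basalt.
Linh holds 80% of Quillon, so Linh controls Quillon.
Brightwater and Quillon and Basalt together hold 55% + 28% + 16% = 99% of Halcyon, so Linh controls Halcyon.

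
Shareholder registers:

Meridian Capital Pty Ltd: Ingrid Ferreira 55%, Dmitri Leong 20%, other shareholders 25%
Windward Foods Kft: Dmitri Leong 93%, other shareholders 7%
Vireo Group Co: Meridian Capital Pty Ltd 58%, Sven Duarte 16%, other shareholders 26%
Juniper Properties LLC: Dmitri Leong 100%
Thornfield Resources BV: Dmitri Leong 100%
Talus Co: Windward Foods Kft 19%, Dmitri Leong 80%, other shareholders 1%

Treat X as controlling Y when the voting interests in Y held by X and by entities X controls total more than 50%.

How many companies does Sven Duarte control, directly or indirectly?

0

Sven's largest direct stake is 16% in Vireo, which does not meet the threshold.
Sven controls 0 companies.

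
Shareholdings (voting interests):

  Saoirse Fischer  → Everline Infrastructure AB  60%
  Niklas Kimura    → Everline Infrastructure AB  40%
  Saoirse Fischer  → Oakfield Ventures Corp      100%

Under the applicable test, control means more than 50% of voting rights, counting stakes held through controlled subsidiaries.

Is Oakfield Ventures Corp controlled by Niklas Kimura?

No

Niklas's largest direct stake is 40% in Everline, which does not meet the threshold, so Niklas controls no company.
Neither Niklas nor any entity Niklas controls holds any voting interest in Oakfield.
So Niklas does not control Oakfield.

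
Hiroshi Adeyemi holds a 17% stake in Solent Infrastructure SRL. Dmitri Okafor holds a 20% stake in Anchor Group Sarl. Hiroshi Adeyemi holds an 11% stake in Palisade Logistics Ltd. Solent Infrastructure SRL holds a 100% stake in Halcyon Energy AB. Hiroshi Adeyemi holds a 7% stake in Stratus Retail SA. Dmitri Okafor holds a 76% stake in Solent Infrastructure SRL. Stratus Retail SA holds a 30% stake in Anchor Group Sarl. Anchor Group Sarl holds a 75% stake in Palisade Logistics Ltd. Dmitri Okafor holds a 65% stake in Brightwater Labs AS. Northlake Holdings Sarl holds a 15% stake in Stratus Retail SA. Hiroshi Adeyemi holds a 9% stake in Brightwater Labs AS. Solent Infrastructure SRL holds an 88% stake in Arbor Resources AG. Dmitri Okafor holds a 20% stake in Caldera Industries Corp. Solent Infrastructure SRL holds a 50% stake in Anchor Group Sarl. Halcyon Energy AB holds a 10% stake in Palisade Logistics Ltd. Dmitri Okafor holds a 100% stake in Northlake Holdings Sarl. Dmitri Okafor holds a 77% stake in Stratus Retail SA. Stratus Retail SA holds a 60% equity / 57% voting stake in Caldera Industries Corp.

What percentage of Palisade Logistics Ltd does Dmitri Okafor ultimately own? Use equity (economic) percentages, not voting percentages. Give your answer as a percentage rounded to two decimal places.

Dmitri reaches Palisade along 5 paths.
Via Solent → Halcyon: 76% × 100% × 10% = 7.6%.
Via Northlake → Stratus → Anchor: 100% × 15% × 30% × 75% = 3.375%.
Via Stratus → Anchor: 77% × 30% × 75% = 17.325%.
Via Solent → Anchor: 76% × 50% × 75% = 28.5%.
Via Anchor: 20% × 75% = 15%.
Total: 7.6% + 3.375% + 17.325% + 28.5% + 15% = 71.8%.
Rounded: 71.80%.

71.80%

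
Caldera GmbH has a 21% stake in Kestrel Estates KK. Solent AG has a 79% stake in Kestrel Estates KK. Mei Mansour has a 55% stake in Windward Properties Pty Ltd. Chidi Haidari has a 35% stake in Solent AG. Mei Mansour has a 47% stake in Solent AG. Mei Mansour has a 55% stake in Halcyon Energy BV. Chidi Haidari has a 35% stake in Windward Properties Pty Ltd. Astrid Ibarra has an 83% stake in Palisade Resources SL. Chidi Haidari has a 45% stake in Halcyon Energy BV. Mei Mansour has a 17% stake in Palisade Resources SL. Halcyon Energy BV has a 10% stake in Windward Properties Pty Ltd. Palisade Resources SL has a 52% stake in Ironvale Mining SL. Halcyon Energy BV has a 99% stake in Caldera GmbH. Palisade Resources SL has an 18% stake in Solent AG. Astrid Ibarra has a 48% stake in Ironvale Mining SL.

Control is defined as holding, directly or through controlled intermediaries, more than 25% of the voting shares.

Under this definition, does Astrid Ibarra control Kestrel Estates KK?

No

Astrid holds 83% of Palisade, so Astrid controls Palisade.
Astrid and Palisade together hold 48% + 52% = 100% of Ironvale, so Astrid controls Ironvale.
Neither Astrid nor any entity Astrid controls holds any voting interest in Kestrel.
So Astrid does not control Kestrel.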